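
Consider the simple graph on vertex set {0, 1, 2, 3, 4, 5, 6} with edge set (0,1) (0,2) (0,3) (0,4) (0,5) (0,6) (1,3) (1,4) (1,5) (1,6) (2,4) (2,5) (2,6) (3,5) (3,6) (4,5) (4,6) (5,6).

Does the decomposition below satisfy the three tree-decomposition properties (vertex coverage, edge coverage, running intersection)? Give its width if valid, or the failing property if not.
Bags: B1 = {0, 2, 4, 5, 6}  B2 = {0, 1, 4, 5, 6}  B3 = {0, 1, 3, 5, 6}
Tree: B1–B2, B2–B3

Yes; width 4.

Vertex coverage: the bags together contain {0, 1, 2, 3, 4, 5, 6}, the full vertex set. Edge coverage: each edge of G has both endpoints in at least one bag. Running intersection: for every vertex, the bags containing it form a connected subtree. All three properties hold, so this is a valid tree decomposition of width max|bag| − 1 = 4, and hence tw(G) ≤ 4.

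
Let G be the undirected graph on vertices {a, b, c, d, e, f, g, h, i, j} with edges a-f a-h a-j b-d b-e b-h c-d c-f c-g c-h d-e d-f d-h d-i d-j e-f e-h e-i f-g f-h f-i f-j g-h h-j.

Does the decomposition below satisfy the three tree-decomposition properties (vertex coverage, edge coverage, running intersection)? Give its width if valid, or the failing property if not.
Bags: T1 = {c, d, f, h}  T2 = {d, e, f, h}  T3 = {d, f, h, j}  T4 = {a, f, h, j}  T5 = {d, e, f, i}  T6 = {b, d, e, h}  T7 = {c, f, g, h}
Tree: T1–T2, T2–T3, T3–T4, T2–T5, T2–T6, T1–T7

Yes; width 3.

Every vertex of G appears in some bag (union = {a, b, c, d, e, f, g, h, i, j}); every edge is covered by a bag; and for each vertex v the set of bags containing v is connected in the bag tree. The decomposition is therefore valid. The largest bag has 4 vertices, so the width is 3.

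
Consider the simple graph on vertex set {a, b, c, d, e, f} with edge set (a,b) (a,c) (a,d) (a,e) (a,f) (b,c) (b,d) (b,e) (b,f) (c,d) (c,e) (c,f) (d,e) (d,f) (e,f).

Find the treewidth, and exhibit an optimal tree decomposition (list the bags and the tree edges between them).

Treewidth 5.
One optimal decomposition is:
Bags: B1 = {a, b, c, d, e, f}
Tree: (single bag)

With just one bag of size 6, the width is 6 − 1 = 5, so tw(G) ≤ 5. Conversely, {a, b, c, d, e, f} is a clique of size 6, and the vertices of any clique must share a bag in every tree decomposition; so some bag has ≥ 6 vertices and tw(G) ≥ 5. The upper and lower bounds meet at 5, so that is the treewidth.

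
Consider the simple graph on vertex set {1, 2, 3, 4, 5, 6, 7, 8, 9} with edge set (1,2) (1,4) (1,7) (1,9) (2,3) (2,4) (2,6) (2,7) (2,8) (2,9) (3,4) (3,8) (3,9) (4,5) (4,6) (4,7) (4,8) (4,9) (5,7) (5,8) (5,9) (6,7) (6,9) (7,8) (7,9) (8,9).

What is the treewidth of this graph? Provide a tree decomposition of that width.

Treewidth 4.
One optimal decomposition is:
Bags: B1 = {2, 4, 6, 7, 9}  B2 = {2, 4, 7, 8, 9}  B3 = {1, 2, 4, 7, 9}  B4 = {4, 5, 7, 8, 9}  B5 = {2, 3, 4, 8, 9}
Tree: B1–B2, B2–B3, B2–B4, B2–B5

Every bag has size at most 5, so the width is 5 − 1 = 4 and tw(G) ≤ 4. For the lower bound, the 5 vertices {2, 3, 4, 8, 9} are pairwise adjacent, and any tree decomposition puts a clique entirely inside one bag — forcing width ≥ 4. Combining the bounds, tw(G) = 4.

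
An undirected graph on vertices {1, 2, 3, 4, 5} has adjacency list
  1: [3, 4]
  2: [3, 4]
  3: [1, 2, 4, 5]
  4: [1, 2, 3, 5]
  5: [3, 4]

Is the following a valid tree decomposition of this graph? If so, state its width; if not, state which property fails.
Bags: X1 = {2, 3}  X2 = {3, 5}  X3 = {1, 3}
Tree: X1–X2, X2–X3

No — vertex 4 appears in no bag.

A tree decomposition must satisfy three properties: every vertex lies in some bag; for every edge, both endpoints lie together in some bag; and for every vertex, the bags containing it form a connected subtree. Here vertex 4 appears in no bag, so the decomposition is invalid.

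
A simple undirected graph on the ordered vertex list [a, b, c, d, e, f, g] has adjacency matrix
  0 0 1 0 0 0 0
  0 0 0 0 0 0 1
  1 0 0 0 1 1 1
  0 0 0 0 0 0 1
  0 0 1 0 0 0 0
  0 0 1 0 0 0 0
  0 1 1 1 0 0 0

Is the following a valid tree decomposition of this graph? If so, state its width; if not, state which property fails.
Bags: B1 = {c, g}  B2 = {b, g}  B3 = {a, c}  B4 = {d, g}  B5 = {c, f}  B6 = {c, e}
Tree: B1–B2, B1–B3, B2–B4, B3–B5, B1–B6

Yes; width 1.

Vertex coverage: the bags together contain {a, b, c, d, e, f, g}, the full vertex set. Edge coverage: each edge of G has both endpoints in at least one bag. Running intersection: for every vertex, the bags containing it form a connected subtree. All three properties hold, so this is a valid tree decomposition of width max|bag| − 1 = 1, and hence tw(G) ≤ 1.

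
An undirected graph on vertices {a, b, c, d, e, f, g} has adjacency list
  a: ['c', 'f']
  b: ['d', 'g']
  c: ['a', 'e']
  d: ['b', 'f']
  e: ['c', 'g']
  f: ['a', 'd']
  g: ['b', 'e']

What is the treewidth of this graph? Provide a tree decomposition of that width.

The largest bag has 3 vertices, giving width 2; this decomposition certifies tw(G) ≤ 2. The edges g–b–d–f–a–c–e–g form a cycle, so G is not a tree and its treewidth is at least 2. Therefore the treewidth is 2.

Treewidth 2.
One optimal decomposition is:
Bags: B1 = {b, d, g}  B2 = {d, f, g}  B3 = {a, f, g}  B4 = {a, c, g}  B5 = {c, e, g}
Tree: B1–B2, B2–B3, B3–B4, B4–B5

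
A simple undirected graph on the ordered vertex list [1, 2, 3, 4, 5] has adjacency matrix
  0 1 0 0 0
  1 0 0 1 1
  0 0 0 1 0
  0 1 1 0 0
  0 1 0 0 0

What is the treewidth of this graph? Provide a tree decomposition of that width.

Treewidth 1.
Bags: B1 = {2, 4}  B2 = {2, 5}  B3 = {3, 4}  B4 = {1, 2}
Tree: B1–B2, B1–B3, B2–B4

Every bag has size at most 2, so the width is 2 − 1 = 1 and tw(G) ≤ 1. G has an edge, so its treewidth is at least 1. Therefore the treewidth is 1.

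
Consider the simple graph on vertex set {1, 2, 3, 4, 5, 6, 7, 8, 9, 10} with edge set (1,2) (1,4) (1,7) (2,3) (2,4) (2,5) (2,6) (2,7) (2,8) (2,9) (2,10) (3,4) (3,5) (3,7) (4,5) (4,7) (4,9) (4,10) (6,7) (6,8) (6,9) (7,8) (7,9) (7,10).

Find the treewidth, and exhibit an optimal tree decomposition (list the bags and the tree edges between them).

The largest bag has 4 vertices, giving width 3; this decomposition certifies tw(G) ≤ 3. Conversely, {2, 3, 4, 5} is a clique of size 4, and the vertices of any clique must share a bag in every tree decomposition; so some bag has ≥ 4 vertices and tw(G) ≥ 3. Hence tw(G) = 3 exactly.

Treewidth 3.
One such decomposition:
Bags: B1 = {2, 4, 7, 9}  B2 = {2, 6, 7, 9}  B3 = {2, 4, 7, 10}  B4 = {2, 6, 7, 8}  B5 = {2, 3, 4, 7}  B6 = {2, 3, 4, 5}  B7 = {1, 2, 4, 7}
Tree: B1–B2, B1–B3, B2–B4, B3–B5, B5–B6, B3–B7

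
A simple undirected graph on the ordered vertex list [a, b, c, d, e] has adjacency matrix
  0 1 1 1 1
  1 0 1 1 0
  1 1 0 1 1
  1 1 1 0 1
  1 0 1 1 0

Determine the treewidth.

A width-3 tree decomposition is:
Bags: B1 = {a, c, d, e}  B2 = {a, b, c, d}
Tree: B1–B2
Each bag holds 4 vertices, so the decomposition has width 3, which upper-bounds the treewidth. On the other hand G contains the 4-clique {a, c, d, e}. A clique must lie in a single bag of any decomposition, so no decomposition can have width below 3. Combining the bounds, tw(G) = 3.

3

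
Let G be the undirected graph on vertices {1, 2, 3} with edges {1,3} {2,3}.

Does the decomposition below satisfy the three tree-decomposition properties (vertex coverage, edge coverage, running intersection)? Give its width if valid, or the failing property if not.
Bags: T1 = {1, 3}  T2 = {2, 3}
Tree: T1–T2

Vertex coverage: the bags together contain {1, 2, 3}, the full vertex set. Edge coverage: each edge of G has both endpoints in at least one bag. Running intersection: for every vertex, the bags containing it form a connected subtree. All three properties hold, so this is a valid tree decomposition of width max|bag| − 1 = 1, and hence tw(G) ≤ 1.

Yes; width 1.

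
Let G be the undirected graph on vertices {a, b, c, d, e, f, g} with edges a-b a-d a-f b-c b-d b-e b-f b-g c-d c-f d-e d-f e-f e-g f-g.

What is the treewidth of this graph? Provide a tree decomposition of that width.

Treewidth 3.
One such decomposition:
Bags: B1 = {b, d, e, f}  B2 = {b, c, d, f}  B3 = {a, b, d, f}  B4 = {b, e, f, g}
Tree: B1–B2, B1–B3, B1–B4

Each bag holds 4 vertices, so the decomposition has width 3, which upper-bounds the treewidth. On the other hand G contains the 4-clique {b, d, e, f}. A clique must lie in a single bag of any decomposition, so no decomposition can have width below 3. The upper and lower bounds meet at 3, so that is the treewidth.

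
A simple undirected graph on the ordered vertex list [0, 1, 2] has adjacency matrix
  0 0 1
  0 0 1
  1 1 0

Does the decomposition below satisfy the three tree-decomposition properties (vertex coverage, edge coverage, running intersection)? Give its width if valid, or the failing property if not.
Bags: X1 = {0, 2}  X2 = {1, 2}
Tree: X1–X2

Yes; width 1.

Every vertex of G appears in some bag (union = {0, 1, 2}); every edge is covered by a bag; and for each vertex v the set of bags containing v is connected in the bag tree. The decomposition is therefore valid. The largest bag has 2 vertices, so the width is 1.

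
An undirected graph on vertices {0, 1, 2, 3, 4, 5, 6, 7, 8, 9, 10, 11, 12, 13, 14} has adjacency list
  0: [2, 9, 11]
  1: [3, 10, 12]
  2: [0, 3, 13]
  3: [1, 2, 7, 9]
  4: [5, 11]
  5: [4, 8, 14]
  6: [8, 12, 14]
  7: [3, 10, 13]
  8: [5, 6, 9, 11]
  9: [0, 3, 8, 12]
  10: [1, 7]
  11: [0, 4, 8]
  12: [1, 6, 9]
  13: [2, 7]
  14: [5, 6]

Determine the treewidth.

A width-3 tree decomposition is:
Bags: B1 = {4, 5, 6, 14}  B2 = {4, 5, 6, 8}  B3 = {4, 6, 8, 11}  B4 = {6, 8, 11, 12}  B5 = {8, 9, 11, 12}  B6 = {0, 9, 11, 12}  B7 = {0, 1, 9, 12}  B8 = {0, 1, 3, 9}  B9 = {0, 1, 2, 3}  B10 = {1, 2, 3, 10}  B11 = {2, 3, 7, 10}  B12 = {2, 7, 10, 13}
Tree: B1–B2, B2–B3, B3–B4, B4–B5, B5–B6, B6–B7, B7–B8, B8–B9, B9–B10, B10–B11, B11–B12
Every bag has size at most 4, so the width is 4 − 1 = 3 and tw(G) ≤ 3. For the lower bound: the 4 vertex sets {4,5,14}, {6}, {8}, {0,9,11,12} are disjoint, each induces a connected subgraph, and every pair is joined by at least one edge of G. Contracting each set to a single vertex therefore yields K_{4} as a minor, and since treewidth is minor-monotone, tw(G) ≥ tw(K_{4}) = 3. Therefore the treewidth is 3.

3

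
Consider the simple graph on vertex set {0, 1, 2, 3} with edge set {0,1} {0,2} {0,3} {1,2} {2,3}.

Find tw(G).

A width-2 tree decomposition is:
Bags: B1 = {0, 2, 3}  B2 = {0, 1, 2}
Tree: B1–B2
Each bag holds 3 vertices, so the decomposition has width 2, which upper-bounds the treewidth. Conversely, {0, 1, 2} is a clique of size 3, and the vertices of any clique must share a bag in every tree decomposition; so some bag has ≥ 3 vertices and tw(G) ≥ 2. Therefore the treewidth is 2.

2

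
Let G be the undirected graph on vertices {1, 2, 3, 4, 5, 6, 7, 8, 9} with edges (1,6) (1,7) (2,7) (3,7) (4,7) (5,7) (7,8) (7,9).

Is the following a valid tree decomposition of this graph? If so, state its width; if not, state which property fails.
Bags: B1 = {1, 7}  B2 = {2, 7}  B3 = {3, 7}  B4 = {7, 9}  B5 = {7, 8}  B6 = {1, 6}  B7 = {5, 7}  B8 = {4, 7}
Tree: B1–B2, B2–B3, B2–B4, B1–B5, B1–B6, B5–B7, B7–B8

Vertex coverage: the bags together contain {1, 2, 3, 4, 5, 6, 7, 8, 9}, the full vertex set. Edge coverage: each edge of G has both endpoints in at least one bag. Running intersection: for every vertex, the bags containing it form a connected subtree. All three properties hold, so this is a valid tree decomposition of width max|bag| − 1 = 1, and hence tw(G) ≤ 1.

Yes; width 1.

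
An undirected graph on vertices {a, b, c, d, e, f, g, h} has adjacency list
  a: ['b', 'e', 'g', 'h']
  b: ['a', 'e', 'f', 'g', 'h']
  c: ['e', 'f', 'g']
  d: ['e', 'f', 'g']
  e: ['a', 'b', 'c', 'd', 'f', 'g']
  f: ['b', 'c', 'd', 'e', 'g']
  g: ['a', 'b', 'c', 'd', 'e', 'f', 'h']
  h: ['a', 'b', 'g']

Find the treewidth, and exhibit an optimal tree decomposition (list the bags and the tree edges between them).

Treewidth 3.
One such decomposition:
Bags: B1 = {a, b, g, h}  B2 = {a, b, e, g}  B3 = {b, e, f, g}  B4 = {d, e, f, g}  B5 = {c, e, f, g}
Tree: B1–B2, B2–B3, B3–B4, B3–B5

Every bag has size at most 4, so the width is 4 − 1 = 3 and tw(G) ≤ 3. For the lower bound, the 4 vertices {a, b, e, g} are pairwise adjacent, and any tree decomposition puts a clique entirely inside one bag — forcing width ≥ 3. Therefore the treewidth is 3.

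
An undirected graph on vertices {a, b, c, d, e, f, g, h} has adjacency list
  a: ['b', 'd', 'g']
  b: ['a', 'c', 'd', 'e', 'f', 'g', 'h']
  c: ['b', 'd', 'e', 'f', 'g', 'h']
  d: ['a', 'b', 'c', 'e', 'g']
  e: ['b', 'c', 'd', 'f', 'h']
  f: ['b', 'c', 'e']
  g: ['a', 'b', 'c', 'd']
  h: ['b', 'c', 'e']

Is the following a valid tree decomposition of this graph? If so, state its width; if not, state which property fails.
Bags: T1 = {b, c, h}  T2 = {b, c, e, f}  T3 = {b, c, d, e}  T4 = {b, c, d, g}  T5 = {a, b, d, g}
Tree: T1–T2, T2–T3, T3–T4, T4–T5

No — edge (e,h) lies in no bag.

A tree decomposition must satisfy three properties: every vertex lies in some bag; for every edge, both endpoints lie together in some bag; and for every vertex, the bags containing it form a connected subtree. Here edge (e,h) lies in no bag, so the decomposition is invalid.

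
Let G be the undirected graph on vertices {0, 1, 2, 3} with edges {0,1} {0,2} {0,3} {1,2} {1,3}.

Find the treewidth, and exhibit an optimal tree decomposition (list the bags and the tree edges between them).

The largest bag has 3 vertices, giving width 2; this decomposition certifies tw(G) ≤ 2. On the other hand G contains the 3-clique {0, 1, 2}. A clique must lie in a single bag of any decomposition, so no decomposition can have width below 2. Combining the bounds, tw(G) = 2.

Treewidth 2.
Bags: B1 = {0, 1, 3}  B2 = {0, 1, 2}
Tree: B1–B2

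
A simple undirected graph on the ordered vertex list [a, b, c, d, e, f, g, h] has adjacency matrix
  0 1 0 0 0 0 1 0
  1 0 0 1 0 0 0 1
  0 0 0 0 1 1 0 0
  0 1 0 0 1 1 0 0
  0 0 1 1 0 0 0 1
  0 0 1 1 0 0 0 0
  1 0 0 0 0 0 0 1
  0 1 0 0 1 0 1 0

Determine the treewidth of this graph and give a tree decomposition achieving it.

Every bag has size at most 3, so the width is 3 − 1 = 2 and tw(G) ≤ 2. The edges f–c–e–d–f form a cycle, so G is not a tree and its treewidth is at least 2. The upper and lower bounds meet at 2, so that is the treewidth.

Treewidth 2.
One optimal decomposition is:
Bags: B1 = {c, d, f}  B2 = {c, d, e}  B3 = {b, d, e}  B4 = {b, e, h}  B5 = {a, b, h}  B6 = {a, g, h}
Tree: B1–B2, B2–B3, B3–B4, B4–B5, B5–B6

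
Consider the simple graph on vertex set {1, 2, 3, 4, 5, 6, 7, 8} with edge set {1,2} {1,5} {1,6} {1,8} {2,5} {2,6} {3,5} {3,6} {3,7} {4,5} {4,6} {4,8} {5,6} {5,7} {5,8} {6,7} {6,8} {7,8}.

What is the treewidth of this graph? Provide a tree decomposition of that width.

Every bag has size at most 4, so the width is 4 − 1 = 3 and tw(G) ≤ 3. On the other hand G contains the 4-clique {1, 5, 6, 8}. A clique must lie in a single bag of any decomposition, so no decomposition can have width below 3. Therefore the treewidth is 3.

Treewidth 3.
One optimal decomposition is:
Bags: B1 = {5, 6, 7, 8}  B2 = {1, 5, 6, 8}  B3 = {1, 2, 5, 6}  B4 = {4, 5, 6, 8}  B5 = {3, 5, 6, 7}
Tree: B1–B2, B2–B3, B2–B4, B1–B5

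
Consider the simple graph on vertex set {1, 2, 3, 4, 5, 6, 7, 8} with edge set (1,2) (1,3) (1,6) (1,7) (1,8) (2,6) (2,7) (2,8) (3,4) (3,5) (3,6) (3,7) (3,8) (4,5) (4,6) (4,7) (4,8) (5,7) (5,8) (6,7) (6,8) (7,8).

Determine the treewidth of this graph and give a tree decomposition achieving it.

Treewidth 4.
One optimal decomposition is:
Bags: B1 = {3, 4, 5, 7, 8}  B2 = {3, 4, 6, 7, 8}  B3 = {1, 3, 6, 7, 8}  B4 = {1, 2, 6, 7, 8}
Tree: B1–B2, B2–B3, B3–B4

The largest bag has 5 vertices, giving width 4; this decomposition certifies tw(G) ≤ 4. Conversely, {1, 2, 6, 7, 8} is a clique of size 5, and the vertices of any clique must share a bag in every tree decomposition; so some bag has ≥ 5 vertices and tw(G) ≥ 4. Combining the bounds, tw(G) = 4.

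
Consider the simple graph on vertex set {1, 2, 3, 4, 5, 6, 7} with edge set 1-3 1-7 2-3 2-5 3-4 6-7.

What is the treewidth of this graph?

1

A width-1 tree decomposition is:
Bags: B1 = {1, 3}  B2 = {1, 7}  B3 = {2, 3}  B4 = {3, 4}  B5 = {2, 5}  B6 = {6, 7}
Tree: B1–B2, B1–B3, B1–B4, B3–B5, B2–B6
The largest bag has 2 vertices, giving width 1; this decomposition certifies tw(G) ≤ 1. Any graph with an edge has treewidth ≥ 1, and G has the edge 1–3. The upper and lower bounds meet at 1, so that is the treewidth.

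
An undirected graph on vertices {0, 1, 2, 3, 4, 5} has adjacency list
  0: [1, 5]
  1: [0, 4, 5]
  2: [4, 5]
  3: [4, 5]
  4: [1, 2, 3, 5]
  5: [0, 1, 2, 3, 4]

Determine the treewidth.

A width-2 tree decomposition is:
Bags: B1 = {2, 4, 5}  B2 = {1, 4, 5}  B3 = {3, 4, 5}  B4 = {0, 1, 5}
Tree: B1–B2, B1–B3, B2–B4
The largest bag has 3 vertices, giving width 2; this decomposition certifies tw(G) ≤ 2. For the lower bound, the 3 vertices {0, 1, 5} are pairwise adjacent, and any tree decomposition puts a clique entirely inside one bag — forcing width ≥ 2. Hence tw(G) = 2 exactly.

2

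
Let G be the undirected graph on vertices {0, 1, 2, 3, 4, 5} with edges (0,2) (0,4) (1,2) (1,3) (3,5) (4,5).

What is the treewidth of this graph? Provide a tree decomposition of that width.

Each bag holds 3 vertices, so the decomposition has width 2, which upper-bounds the treewidth. Since 4–5–3–1–2–0–4 is a cycle in G, G is not acyclic. Forests are exactly the graphs of treewidth ≤ 1, so tw(G) ≥ 2. Hence tw(G) = 2 exactly.

Treewidth 2.
One such decomposition:
Bags: B1 = {3, 4, 5}  B2 = {1, 3, 4}  B3 = {1, 2, 4}  B4 = {0, 2, 4}
Tree: B1–B2, B2–B3, B3–B4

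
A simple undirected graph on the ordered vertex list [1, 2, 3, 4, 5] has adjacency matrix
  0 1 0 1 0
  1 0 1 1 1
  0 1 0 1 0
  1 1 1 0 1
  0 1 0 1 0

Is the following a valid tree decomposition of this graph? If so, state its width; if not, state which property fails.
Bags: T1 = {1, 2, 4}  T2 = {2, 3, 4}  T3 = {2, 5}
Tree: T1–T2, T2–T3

A tree decomposition must satisfy three properties: every vertex lies in some bag; for every edge, both endpoints lie together in some bag; and for every vertex, the bags containing it form a connected subtree. Here edge (4,5) lies in no bag, so the decomposition is invalid.

No — edge (4,5) lies in no bag.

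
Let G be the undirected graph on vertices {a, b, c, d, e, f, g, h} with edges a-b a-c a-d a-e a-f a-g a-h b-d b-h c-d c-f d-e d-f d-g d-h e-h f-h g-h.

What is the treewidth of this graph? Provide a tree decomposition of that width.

Treewidth 3.
One optimal decomposition is:
Bags: B1 = {a, d, f, h}  B2 = {a, b, d, h}  B3 = {a, d, g, h}  B4 = {a, d, e, h}  B5 = {a, c, d, f}
Tree: B1–B2, B2–B3, B2–B4, B1–B5

Every bag has size at most 4, so the width is 4 − 1 = 3 and tw(G) ≤ 3. For the lower bound, the 4 vertices {a, d, g, h} are pairwise adjacent, and any tree decomposition puts a clique entirely inside one bag — forcing width ≥ 3. Combining the bounds, tw(G) = 3.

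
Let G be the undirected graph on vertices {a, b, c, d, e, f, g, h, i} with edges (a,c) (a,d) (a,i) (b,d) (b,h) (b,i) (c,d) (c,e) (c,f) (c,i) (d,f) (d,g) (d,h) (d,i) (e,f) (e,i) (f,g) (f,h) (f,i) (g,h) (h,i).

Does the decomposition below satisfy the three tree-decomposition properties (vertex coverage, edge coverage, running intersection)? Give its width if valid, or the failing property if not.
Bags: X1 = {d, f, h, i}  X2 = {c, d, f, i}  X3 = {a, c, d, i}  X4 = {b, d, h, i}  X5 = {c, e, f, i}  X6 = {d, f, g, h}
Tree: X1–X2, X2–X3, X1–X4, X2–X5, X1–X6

Yes; width 3.

Vertex coverage: the bags together contain {a, b, c, d, e, f, g, h, i}, the full vertex set. Edge coverage: each edge of G has both endpoints in at least one bag. Running intersection: for every vertex, the bags containing it form a connected subtree. All three properties hold, so this is a valid tree decomposition of width max|bag| − 1 = 3, and hence tw(G) ≤ 3.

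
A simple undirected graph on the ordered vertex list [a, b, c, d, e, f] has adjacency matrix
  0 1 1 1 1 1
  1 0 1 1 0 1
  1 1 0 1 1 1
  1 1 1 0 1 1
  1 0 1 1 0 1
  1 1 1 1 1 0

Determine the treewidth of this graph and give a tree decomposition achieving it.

Treewidth 4.
One such decomposition:
Bags: B1 = {a, c, d, e, f}  B2 = {a, b, c, d, f}
Tree: B1–B2

The largest bag has 5 vertices, giving width 4; this decomposition certifies tw(G) ≤ 4. On the other hand G contains the 5-clique {a, c, d, e, f}. A clique must lie in a single bag of any decomposition, so no decomposition can have width below 4. The upper and lower bounds meet at 4, so that is the treewidth.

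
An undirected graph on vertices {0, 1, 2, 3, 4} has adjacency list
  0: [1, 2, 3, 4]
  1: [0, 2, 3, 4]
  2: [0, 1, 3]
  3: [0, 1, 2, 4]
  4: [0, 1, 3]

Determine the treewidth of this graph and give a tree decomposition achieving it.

The largest bag has 4 vertices, giving width 3; this decomposition certifies tw(G) ≤ 3. Conversely, {0, 1, 2, 3} is a clique of size 4, and the vertices of any clique must share a bag in every tree decomposition; so some bag has ≥ 4 vertices and tw(G) ≥ 3. Combining the bounds, tw(G) = 3.

Treewidth 3.
One optimal decomposition is:
Bags: B1 = {0, 1, 2, 3}  B2 = {0, 1, 3, 4}
Tree: B1–B2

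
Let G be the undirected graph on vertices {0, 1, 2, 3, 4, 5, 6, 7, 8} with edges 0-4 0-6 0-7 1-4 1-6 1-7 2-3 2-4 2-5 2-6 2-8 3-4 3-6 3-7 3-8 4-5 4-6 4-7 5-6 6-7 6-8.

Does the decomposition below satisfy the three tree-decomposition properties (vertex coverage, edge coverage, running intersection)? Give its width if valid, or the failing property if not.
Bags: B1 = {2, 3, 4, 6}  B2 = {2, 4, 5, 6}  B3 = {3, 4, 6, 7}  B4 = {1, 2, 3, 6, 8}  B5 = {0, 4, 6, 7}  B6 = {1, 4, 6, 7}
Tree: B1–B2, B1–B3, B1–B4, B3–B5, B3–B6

No — bags containing vertex 1 are not connected in the tree.

A tree decomposition must satisfy three properties: every vertex lies in some bag; for every edge, both endpoints lie together in some bag; and for every vertex, the bags containing it form a connected subtree. Here bags containing vertex 1 are not connected in the tree, so the decomposition is invalid.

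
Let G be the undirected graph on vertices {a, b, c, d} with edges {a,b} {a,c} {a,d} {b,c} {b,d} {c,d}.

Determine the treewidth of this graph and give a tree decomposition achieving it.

With just one bag of size 4, the width is 4 − 1 = 3, so tw(G) ≤ 3. For the lower bound, the 4 vertices {a, b, c, d} are pairwise adjacent, and any tree decomposition puts a clique entirely inside one bag — forcing width ≥ 3. Therefore the treewidth is 3.

Treewidth 3.
Bags: B1 = {a, b, c, d}
Tree: (single bag)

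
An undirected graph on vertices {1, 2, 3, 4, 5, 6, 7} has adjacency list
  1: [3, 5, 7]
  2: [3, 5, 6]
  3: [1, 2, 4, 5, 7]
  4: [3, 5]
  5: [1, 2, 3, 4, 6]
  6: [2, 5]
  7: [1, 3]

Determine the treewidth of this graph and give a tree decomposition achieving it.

Every bag has size at most 3, so the width is 3 − 1 = 2 and tw(G) ≤ 2. On the other hand G contains the 3-clique {1, 3, 5}. A clique must lie in a single bag of any decomposition, so no decomposition can have width below 2. Combining the bounds, tw(G) = 2.

Treewidth 2.
Bags: B1 = {2, 3, 5}  B2 = {2, 5, 6}  B3 = {1, 3, 5}  B4 = {1, 3, 7}  B5 = {3, 4, 5}
Tree: B1–B2, B1–B3, B3–B4, B1–B5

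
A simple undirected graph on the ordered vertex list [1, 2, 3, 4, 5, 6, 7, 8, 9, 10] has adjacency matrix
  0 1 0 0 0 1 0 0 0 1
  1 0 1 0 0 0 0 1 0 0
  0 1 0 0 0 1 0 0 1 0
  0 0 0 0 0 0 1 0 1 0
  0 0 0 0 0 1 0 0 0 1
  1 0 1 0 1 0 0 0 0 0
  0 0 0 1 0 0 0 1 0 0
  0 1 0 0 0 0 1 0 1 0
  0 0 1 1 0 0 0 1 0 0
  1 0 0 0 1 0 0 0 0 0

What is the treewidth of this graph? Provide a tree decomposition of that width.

Treewidth 2.
One optimal decomposition is:
Bags: B1 = {1, 5, 10}  B2 = {1, 5, 6}  B3 = {1, 2, 6}  B4 = {2, 3, 6}  B5 = {2, 3, 8}  B6 = {3, 8, 9}  B7 = {7, 8, 9}  B8 = {4, 7, 9}
Tree: B1–B2, B2–B3, B3–B4, B4–B5, B5–B6, B6–B7, B7–B8

The largest bag has 3 vertices, giving width 2; this decomposition certifies tw(G) ≤ 2. Since 10–5–6–1–10 is a cycle in G, G is not acyclic. Forests are exactly the graphs of treewidth ≤ 1, so tw(G) ≥ 2. The upper and lower bounds meet at 2, so that is the treewidth.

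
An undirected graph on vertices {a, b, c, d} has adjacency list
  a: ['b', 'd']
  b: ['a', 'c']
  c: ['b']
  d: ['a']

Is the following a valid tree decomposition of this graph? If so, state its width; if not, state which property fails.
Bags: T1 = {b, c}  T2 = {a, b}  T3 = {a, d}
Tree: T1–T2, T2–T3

Yes; width 1.

Checking the three conditions: (i) the bags cover all of {a, b, c, d}; (ii) for each edge, some bag contains both endpoints; (iii) the bags containing any fixed vertex form a subtree. All hold, so the decomposition is valid with width 2 − 1 = 1.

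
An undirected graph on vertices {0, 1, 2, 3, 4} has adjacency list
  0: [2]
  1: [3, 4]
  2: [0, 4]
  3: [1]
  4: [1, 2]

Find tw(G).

A width-1 tree decomposition is:
Bags: B1 = {1, 3}  B2 = {1, 4}  B3 = {2, 4}  B4 = {0, 2}
Tree: B1–B2, B2–B3, B3–B4
Each bag holds 2 vertices, so the decomposition has width 1, which upper-bounds the treewidth. G has an edge, so its treewidth is at least 1. Hence tw(G) = 1 exactly.

1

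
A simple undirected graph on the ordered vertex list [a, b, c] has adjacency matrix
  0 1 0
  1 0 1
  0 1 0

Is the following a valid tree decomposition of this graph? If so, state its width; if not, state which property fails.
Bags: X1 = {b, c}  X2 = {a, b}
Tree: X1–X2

Yes; width 1.

Every vertex of G appears in some bag (union = {a, b, c}); every edge is covered by a bag; and for each vertex v the set of bags containing v is connected in the bag tree. The decomposition is therefore valid. The largest bag has 2 vertices, so the width is 1.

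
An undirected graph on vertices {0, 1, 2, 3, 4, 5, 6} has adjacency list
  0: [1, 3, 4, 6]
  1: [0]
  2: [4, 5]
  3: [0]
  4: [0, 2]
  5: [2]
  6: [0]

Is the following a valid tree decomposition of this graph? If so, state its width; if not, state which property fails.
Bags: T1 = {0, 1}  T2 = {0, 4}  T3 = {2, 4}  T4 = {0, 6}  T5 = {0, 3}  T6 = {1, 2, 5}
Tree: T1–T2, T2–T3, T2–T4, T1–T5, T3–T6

A tree decomposition must satisfy three properties: every vertex lies in some bag; for every edge, both endpoints lie together in some bag; and for every vertex, the bags containing it form a connected subtree. Here bags containing vertex 1 are not connected in the tree, so the decomposition is invalid.

No — bags containing vertex 1 are not connected in the tree.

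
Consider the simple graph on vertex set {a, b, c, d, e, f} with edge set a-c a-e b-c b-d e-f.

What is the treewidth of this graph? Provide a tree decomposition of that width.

Treewidth 1.
Bags: B1 = {b, d}  B2 = {b, c}  B3 = {a, c}  B4 = {a, e}  B5 = {e, f}
Tree: B1–B2, B2–B3, B3–B4, B4–B5

Every bag has size at most 2, so the width is 2 − 1 = 1 and tw(G) ≤ 1. Since G has at least one edge (e.g. d–b), it is not an edgeless graph, so tw(G) ≥ 1. Therefore the treewidth is 1.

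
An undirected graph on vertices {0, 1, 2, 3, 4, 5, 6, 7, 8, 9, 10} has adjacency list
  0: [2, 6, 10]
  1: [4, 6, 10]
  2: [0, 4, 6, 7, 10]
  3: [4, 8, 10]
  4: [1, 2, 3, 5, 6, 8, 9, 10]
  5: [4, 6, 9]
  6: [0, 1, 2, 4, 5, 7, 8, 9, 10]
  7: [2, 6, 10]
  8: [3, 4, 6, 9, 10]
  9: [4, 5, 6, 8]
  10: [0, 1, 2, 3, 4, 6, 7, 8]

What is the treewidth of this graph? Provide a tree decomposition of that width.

The largest bag has 4 vertices, giving width 3; this decomposition certifies tw(G) ≤ 3. Conversely, {3, 4, 8, 10} is a clique of size 4, and the vertices of any clique must share a bag in every tree decomposition; so some bag has ≥ 4 vertices and tw(G) ≥ 3. The upper and lower bounds meet at 3, so that is the treewidth.

Treewidth 3.
Bags: B1 = {3, 4, 8, 10}  B2 = {4, 6, 8, 10}  B3 = {2, 4, 6, 10}  B4 = {0, 2, 6, 10}  B5 = {4, 6, 8, 9}  B6 = {4, 5, 6, 9}  B7 = {1, 4, 6, 10}  B8 = {2, 6, 7, 10}
Tree: B1–B2, B2–B3, B3–B4, B2–B5, B5–B6, B2–B7, B4–B8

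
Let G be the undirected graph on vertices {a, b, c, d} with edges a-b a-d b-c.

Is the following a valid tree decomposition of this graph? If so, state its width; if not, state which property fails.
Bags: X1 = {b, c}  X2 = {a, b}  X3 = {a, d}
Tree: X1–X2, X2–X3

Every vertex of G appears in some bag (union = {a, b, c, d}); every edge is covered by a bag; and for each vertex v the set of bags containing v is connected in the bag tree. The decomposition is therefore valid. The largest bag has 2 vertices, so the width is 1.

Yes; width 1.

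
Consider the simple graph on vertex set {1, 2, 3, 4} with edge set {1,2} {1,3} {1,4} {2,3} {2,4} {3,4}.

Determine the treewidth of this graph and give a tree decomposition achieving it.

With just one bag of size 4, the width is 4 − 1 = 3, so tw(G) ≤ 3. On the other hand G contains the 4-clique {1, 2, 3, 4}. A clique must lie in a single bag of any decomposition, so no decomposition can have width below 3. The upper and lower bounds meet at 3, so that is the treewidth.

Treewidth 3.
One such decomposition:
Bags: B1 = {1, 2, 3, 4}
Tree: (single bag)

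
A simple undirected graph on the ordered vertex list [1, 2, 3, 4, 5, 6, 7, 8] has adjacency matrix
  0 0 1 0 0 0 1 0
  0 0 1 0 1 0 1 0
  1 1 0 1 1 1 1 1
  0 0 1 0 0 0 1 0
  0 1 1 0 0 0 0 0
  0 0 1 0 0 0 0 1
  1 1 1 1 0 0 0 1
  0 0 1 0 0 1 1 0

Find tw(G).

A width-2 tree decomposition is:
Bags: B1 = {2, 3, 7}  B2 = {1, 3, 7}  B3 = {3, 7, 8}  B4 = {3, 4, 7}  B5 = {2, 3, 5}  B6 = {3, 6, 8}
Tree: B1–B2, B1–B3, B1–B4, B1–B5, B3–B6
Each bag holds 3 vertices, so the decomposition has width 2, which upper-bounds the treewidth. On the other hand G contains the 3-clique {2, 3, 5}. A clique must lie in a single bag of any decomposition, so no decomposition can have width below 2. The upper and lower bounds meet at 2, so that is the treewidth.

2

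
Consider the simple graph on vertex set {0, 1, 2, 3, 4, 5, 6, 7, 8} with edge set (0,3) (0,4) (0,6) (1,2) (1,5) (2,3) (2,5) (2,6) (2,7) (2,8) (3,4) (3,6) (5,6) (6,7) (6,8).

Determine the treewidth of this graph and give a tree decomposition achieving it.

Treewidth 2.
Bags: B1 = {2, 5, 6}  B2 = {2, 3, 6}  B3 = {1, 2, 5}  B4 = {2, 6, 7}  B5 = {0, 3, 6}  B6 = {2, 6, 8}  B7 = {0, 3, 4}
Tree: B1–B2, B1–B3, B2–B4, B2–B5, B4–B6, B5–B7

Each bag holds 3 vertices, so the decomposition has width 2, which upper-bounds the treewidth. For the lower bound, the 3 vertices {0, 3, 4} are pairwise adjacent, and any tree decomposition puts a clique entirely inside one bag — forcing width ≥ 2. Hence tw(G) = 2 exactly.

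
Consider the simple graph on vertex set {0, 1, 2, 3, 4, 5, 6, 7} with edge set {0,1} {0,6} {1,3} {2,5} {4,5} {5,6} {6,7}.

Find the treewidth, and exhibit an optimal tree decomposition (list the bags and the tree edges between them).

Each bag holds 2 vertices, so the decomposition has width 1, which upper-bounds the treewidth. G has an edge, so its treewidth is at least 1. Therefore the treewidth is 1.

Treewidth 1.
One such decomposition:
Bags: B1 = {5, 6}  B2 = {0, 6}  B3 = {0, 1}  B4 = {4, 5}  B5 = {1, 3}  B6 = {2, 5}  B7 = {6, 7}
Tree: B1–B2, B2–B3, B1–B4, B3–B5, B1–B6, B2–B7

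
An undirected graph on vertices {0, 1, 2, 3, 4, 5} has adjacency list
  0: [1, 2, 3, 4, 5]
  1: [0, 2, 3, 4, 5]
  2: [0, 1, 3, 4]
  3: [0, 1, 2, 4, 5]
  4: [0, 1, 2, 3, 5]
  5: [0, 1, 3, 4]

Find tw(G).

A width-4 tree decomposition is:
Bags: B1 = {0, 1, 2, 3, 4}  B2 = {0, 1, 3, 4, 5}
Tree: B1–B2
The largest bag has 5 vertices, giving width 4; this decomposition certifies tw(G) ≤ 4. Conversely, {0, 1, 2, 3, 4} is a clique of size 5, and the vertices of any clique must share a bag in every tree decomposition; so some bag has ≥ 5 vertices and tw(G) ≥ 4. Combining the bounds, tw(G) = 4.

4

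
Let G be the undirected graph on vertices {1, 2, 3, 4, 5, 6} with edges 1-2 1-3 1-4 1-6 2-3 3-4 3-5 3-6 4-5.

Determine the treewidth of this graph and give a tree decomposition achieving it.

Every bag has size at most 3, so the width is 3 − 1 = 2 and tw(G) ≤ 2. Conversely, {1, 2, 3} is a clique of size 3, and the vertices of any clique must share a bag in every tree decomposition; so some bag has ≥ 3 vertices and tw(G) ≥ 2. The upper and lower bounds meet at 2, so that is the treewidth.

Treewidth 2.
One optimal decomposition is:
Bags: B1 = {1, 3, 4}  B2 = {1, 3, 6}  B3 = {1, 2, 3}  B4 = {3, 4, 5}
Tree: B1–B2, B2–B3, B1–B4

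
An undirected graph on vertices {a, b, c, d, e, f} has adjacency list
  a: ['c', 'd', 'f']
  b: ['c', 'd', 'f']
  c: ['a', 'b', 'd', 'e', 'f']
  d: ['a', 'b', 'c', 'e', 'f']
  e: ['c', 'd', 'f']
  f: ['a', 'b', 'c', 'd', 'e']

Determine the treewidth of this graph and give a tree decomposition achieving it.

The largest bag has 4 vertices, giving width 3; this decomposition certifies tw(G) ≤ 3. For the lower bound, the 4 vertices {c, d, e, f} are pairwise adjacent, and any tree decomposition puts a clique entirely inside one bag — forcing width ≥ 3. The upper and lower bounds meet at 3, so that is the treewidth.

Treewidth 3.
One optimal decomposition is:
Bags: B1 = {c, d, e, f}  B2 = {b, c, d, f}  B3 = {a, c, d, f}
Tree: B1–B2, B2–B3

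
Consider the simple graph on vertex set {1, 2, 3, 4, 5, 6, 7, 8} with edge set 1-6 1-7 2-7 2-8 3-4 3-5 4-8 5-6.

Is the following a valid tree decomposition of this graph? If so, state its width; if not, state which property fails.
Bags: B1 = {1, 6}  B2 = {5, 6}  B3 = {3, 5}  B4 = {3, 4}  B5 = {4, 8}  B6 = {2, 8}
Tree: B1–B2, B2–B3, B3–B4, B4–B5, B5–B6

A tree decomposition must satisfy three properties: every vertex lies in some bag; for every edge, both endpoints lie together in some bag; and for every vertex, the bags containing it form a connected subtree. Here vertex 7 appears in no bag, so the decomposition is invalid.

No — vertex 7 appears in no bag.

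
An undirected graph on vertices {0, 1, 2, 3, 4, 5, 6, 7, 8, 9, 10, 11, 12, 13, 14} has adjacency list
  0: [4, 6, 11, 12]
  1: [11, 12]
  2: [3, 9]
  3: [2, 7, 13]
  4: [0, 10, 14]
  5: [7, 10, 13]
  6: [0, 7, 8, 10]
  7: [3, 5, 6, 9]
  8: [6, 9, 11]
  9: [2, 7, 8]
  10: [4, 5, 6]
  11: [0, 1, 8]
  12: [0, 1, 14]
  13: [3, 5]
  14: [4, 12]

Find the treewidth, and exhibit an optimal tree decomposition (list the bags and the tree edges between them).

Each bag holds 4 vertices, so the decomposition has width 3, which upper-bounds the treewidth. For the lower bound: the 4 vertex sets {1,12,14}, {11}, {0}, {4,6,8,10} are disjoint, each induces a connected subgraph, and every pair is joined by at least one edge of G. Contracting each set to a single vertex therefore yields K_{4} as a minor, and since treewidth is minor-monotone, tw(G) ≥ tw(K_{4}) = 3. Therefore the treewidth is 3.

Treewidth 3.
One optimal decomposition is:
Bags: B1 = {1, 11, 12, 14}  B2 = {0, 11, 12, 14}  B3 = {0, 4, 11, 14}  B4 = {0, 4, 8, 11}  B5 = {0, 4, 6, 8}  B6 = {4, 6, 8, 10}  B7 = {6, 8, 9, 10}  B8 = {6, 7, 9, 10}  B9 = {5, 7, 9, 10}  B10 = {2, 5, 7, 9}  B11 = {2, 3, 5, 7}  B12 = {2, 3, 5, 13}
Tree: B1–B2, B2–B3, B3–B4, B4–B5, B5–B6, B6–B7, B7–B8, B8–B9, B9–B10, B10–B11, B11–B12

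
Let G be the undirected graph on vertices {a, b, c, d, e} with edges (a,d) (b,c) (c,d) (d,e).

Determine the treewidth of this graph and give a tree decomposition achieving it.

Every bag has size at most 2, so the width is 2 − 1 = 1 and tw(G) ≤ 1. Any graph with an edge has treewidth ≥ 1, and G has the edge c–d. Therefore the treewidth is 1.

Treewidth 1.
One optimal decomposition is:
Bags: B1 = {c, d}  B2 = {a, d}  B3 = {d, e}  B4 = {b, c}
Tree: B1–B2, B1–B3, B1–B4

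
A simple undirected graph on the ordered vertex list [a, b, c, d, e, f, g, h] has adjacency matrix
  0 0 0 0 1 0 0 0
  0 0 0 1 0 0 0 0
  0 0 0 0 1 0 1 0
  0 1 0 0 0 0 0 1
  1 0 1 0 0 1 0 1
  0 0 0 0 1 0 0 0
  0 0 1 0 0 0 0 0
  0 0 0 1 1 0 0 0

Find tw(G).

A width-1 tree decomposition is:
Bags: B1 = {c, e}  B2 = {e, f}  B3 = {c, g}  B4 = {e, h}  B5 = {d, h}  B6 = {b, d}  B7 = {a, e}
Tree: B1–B2, B1–B3, B1–B4, B4–B5, B5–B6, B2–B7
Every bag has size at most 2, so the width is 2 − 1 = 1 and tw(G) ≤ 1. Since G has at least one edge (e.g. c–e), it is not an edgeless graph, so tw(G) ≥ 1. Hence tw(G) = 1 exactly.

1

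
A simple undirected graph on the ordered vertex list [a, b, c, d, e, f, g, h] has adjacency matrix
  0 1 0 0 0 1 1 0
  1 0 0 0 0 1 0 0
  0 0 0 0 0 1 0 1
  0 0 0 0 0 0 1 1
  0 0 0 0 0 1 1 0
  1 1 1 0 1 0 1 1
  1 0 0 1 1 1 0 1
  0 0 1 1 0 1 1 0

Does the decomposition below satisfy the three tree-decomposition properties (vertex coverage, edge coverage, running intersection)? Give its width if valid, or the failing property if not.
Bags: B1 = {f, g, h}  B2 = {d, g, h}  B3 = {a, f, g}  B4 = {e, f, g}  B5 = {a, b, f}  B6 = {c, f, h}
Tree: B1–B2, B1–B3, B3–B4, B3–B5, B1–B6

Yes; width 2.

Vertex coverage: the bags together contain {a, b, c, d, e, f, g, h}, the full vertex set. Edge coverage: each edge of G has both endpoints in at least one bag. Running intersection: for every vertex, the bags containing it form a connected subtree. All three properties hold, so this is a valid tree decomposition of width max|bag| − 1 = 2, and hence tw(G) ≤ 2.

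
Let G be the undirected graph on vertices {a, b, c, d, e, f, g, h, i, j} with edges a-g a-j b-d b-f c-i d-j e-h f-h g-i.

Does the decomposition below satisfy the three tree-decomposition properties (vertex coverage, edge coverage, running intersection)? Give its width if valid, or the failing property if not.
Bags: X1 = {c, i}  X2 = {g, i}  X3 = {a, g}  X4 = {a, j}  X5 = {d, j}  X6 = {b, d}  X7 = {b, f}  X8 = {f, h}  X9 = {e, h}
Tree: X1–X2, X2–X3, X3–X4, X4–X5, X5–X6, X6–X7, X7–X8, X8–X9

Every vertex of G appears in some bag (union = {a, b, c, d, e, f, g, h, i, j}); every edge is covered by a bag; and for each vertex v the set of bags containing v is connected in the bag tree. The decomposition is therefore valid. The largest bag has 2 vertices, so the width is 1.

Yes; width 1.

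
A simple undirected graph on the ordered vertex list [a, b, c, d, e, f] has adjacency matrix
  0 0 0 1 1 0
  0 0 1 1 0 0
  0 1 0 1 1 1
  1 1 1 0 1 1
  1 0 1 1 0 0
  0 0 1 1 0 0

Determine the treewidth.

2

A width-2 tree decomposition is:
Bags: B1 = {c, d, e}  B2 = {a, d, e}  B3 = {b, c, d}  B4 = {c, d, f}
Tree: B1–B2, B1–B3, B1–B4
Each bag holds 3 vertices, so the decomposition has width 2, which upper-bounds the treewidth. On the other hand G contains the 3-clique {c, d, e}. A clique must lie in a single bag of any decomposition, so no decomposition can have width below 2. Hence tw(G) = 2 exactly.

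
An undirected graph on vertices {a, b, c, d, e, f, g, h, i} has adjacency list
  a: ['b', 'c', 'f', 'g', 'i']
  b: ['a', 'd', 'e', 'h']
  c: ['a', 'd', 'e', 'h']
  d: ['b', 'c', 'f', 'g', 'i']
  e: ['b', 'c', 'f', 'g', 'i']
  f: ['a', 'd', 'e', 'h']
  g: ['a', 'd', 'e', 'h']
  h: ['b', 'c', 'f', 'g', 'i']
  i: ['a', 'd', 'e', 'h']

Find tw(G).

A width-4 tree decomposition is:
Bags: B1 = {a, d, e, h, i}  B2 = {a, c, d, e, h}  B3 = {a, b, d, e, h}  B4 = {a, d, e, f, h}  B5 = {a, d, e, g, h}
Tree: B1–B2, B2–B3, B3–B4, B4–B5
The largest bag has 5 vertices, giving width 4; this decomposition certifies tw(G) ≤ 4. For the lower bound: the 5 vertex sets {e,i}, {a,c}, {b,d}, {h}, {f} are disjoint, each induces a connected subgraph, and every pair is joined by at least one edge of G. Contracting each set to a single vertex therefore yields K_{5} as a minor, and since treewidth is minor-monotone, tw(G) ≥ tw(K_{5}) = 4. The upper and lower bounds meet at 4, so that is the treewidth.

4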